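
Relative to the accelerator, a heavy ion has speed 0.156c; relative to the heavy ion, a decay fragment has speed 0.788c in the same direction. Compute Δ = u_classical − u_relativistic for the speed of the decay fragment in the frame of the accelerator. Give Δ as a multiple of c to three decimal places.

Galilean: u_cl = 0.788 + 0.156 = 0.9440.
Relativistic: u_rel = (0.788 + 0.156) / (1 + 0.788·0.156) = 0.9440/1.1229 = 0.8407.
Δ = 0.9440 − 0.8407 = 0.1033.

Δ = 0.103c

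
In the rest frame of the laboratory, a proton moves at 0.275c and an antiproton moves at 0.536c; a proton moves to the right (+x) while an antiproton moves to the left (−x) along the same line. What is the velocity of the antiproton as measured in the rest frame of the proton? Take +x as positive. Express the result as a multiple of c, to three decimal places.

β_A = 0.275, β_B = -0.536.
Transform to A's frame with the inverse velocity-addition law: u' = (u − v)/(1 − uv/c²), taking u = β_B and v = β_A.
u' = (-0.536 − 0.275) / (1 − (0.275)(-0.536)) = -0.8110/1.1474 = -0.7068.

-0.707c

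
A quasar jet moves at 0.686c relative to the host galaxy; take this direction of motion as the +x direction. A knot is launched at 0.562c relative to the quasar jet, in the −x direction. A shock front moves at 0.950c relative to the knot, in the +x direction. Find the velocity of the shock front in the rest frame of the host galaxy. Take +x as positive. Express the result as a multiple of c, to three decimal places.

Apply u = (u' + v)/(1 + u'v/c²) successively, working outward toward the host galaxy.
Start: velocity of the quasar jet relative to the host galaxy = 0.6860c.
Compose with the knot (u' = -0.562 in the quasar jet frame): u_1 = (-0.562 + 0.686) / (1 + (-0.562)·0.686) = 0.1240/0.6145 = 0.2018.
Compose with the shock front (u' = 0.950 in the knot frame): u_2 = (0.950 + 0.202) / (1 + 0.950·0.202) = 1.1518/1.1917 = 0.9665.

+0.967c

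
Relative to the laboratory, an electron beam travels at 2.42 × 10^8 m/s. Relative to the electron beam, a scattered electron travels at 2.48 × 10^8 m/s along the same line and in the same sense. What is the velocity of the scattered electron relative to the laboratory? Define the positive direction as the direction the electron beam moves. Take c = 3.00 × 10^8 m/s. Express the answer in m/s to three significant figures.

2.94 × 10^8 m/s

In units of c (dividing by 3.00 × 10^8 m/s): v = 0.807, u' = 0.827.
u = (u' + v)/(1 + u'v/c²):
u = (0.827 + 0.807) / (1 + 0.827·0.807) = 1.6333/1.6668 = 0.9799
Converting back: u = 0.9799 × 3.00 × 10^8 m/s.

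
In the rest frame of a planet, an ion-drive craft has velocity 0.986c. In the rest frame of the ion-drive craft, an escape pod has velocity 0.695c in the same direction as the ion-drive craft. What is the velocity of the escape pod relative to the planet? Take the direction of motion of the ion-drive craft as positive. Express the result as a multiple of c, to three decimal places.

0.997c

With v = 0.986 and u' = 0.695 (in units of c),
u = (u' + v)/(1 + u'v/c²):
u = (0.695 + 0.986) / (1 + 0.695·0.986) = 1.6810/1.6853 = 0.9975
(Galilean addition would give +1.681c, exceeding c.)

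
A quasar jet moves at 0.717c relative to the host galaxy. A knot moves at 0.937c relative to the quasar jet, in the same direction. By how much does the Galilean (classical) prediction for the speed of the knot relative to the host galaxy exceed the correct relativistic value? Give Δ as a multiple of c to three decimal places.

Δ = 0.665c

Galilean: u_cl = 0.937 + 0.717 = 1.6540.
Relativistic: u_rel = (0.937 + 0.717) / (1 + 0.937·0.717) = 1.6540/1.6718 = 0.9893.
Δ = 1.6540 − 0.9893 = 0.6647.
(The classical prediction exceeds c; the relativistic result does not.)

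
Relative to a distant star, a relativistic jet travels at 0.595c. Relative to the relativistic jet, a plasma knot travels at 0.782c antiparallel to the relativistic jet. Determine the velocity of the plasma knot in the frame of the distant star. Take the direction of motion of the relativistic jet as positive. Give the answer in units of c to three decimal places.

With v = 0.595 and u' = -0.782 (in units of c),
u = (u' + v)/(1 + u'v/c²):
u = (-0.782 + 0.595) / (1 + (-0.782)·0.595) = -0.1870/0.5347 = -0.3497
(Galilean addition would give -0.187c.)

-0.350c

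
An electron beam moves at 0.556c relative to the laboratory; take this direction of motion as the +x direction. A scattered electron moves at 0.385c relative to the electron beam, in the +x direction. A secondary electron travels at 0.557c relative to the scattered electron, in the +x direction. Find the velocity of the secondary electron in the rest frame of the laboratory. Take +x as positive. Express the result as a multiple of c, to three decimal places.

Apply u = (u' + v)/(1 + u'v/c²) successively, working outward toward the laboratory.
Start: velocity of the electron beam relative to the laboratory = 0.5560c.
Compose with the scattered electron (u' = 0.385 in the electron beam frame): u_1 = (0.385 + 0.556) / (1 + 0.385·0.556) = 0.9410/1.2141 = 0.7751.
Compose with the secondary electron (u' = 0.557 in the scattered electron frame): u_2 = (0.557 + 0.775) / (1 + 0.557·0.775) = 1.3321/1.4317 = 0.9304.

0.930c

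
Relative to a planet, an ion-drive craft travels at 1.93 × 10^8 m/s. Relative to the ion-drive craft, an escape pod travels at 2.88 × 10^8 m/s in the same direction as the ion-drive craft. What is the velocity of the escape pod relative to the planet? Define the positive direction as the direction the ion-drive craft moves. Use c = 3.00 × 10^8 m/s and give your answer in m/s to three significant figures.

In units of c (dividing by 3.00 × 10^8 m/s): v = 0.643, u' = 0.960.
u = (u' + v)/(1 + u'v/c²):
u = (0.960 + 0.643) / (1 + 0.960·0.643) = 1.6033/1.6176 = 0.9912
Converting back: u = 0.9912 × 3.00 × 10^8 m/s.

2.97 × 10^8 m/s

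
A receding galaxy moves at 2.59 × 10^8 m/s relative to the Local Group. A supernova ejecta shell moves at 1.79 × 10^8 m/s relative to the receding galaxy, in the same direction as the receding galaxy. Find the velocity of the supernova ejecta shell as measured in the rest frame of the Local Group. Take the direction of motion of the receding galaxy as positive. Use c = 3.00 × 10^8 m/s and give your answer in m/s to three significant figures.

In units of c (dividing by 3.00 × 10^8 m/s): v = 0.863, u' = 0.597.
u = (u' + v)/(1 + u'v/c²):
u = (0.597 + 0.863) / (1 + 0.597·0.863) = 1.4600/1.5151 = 0.9636
(Galilean addition would give +1.460c, exceeding c.)
Converting back: u = 0.9636 × 3.00 × 10^8 m/s.

2.89 × 10^8 m/s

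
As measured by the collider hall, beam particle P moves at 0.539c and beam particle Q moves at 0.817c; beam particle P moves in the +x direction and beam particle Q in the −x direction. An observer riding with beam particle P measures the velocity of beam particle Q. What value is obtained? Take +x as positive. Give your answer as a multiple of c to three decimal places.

β_A = 0.539, β_B = -0.817.
Transform to A's frame with the inverse velocity-addition law: u' = (u − v)/(1 − uv/c²), taking u = β_B and v = β_A.
u' = (-0.817 − 0.539) / (1 − (0.539)(-0.817)) = -1.3560/1.4404 = -0.9414.

-0.941c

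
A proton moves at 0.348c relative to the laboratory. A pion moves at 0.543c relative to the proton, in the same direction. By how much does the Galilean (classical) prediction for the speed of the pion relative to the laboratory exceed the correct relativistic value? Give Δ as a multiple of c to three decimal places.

Galilean: u_cl = 0.543 + 0.348 = 0.8910.
Relativistic: u_rel = (0.543 + 0.348) / (1 + 0.543·0.348) = 0.8910/1.1890 = 0.7494.
Δ = 0.8910 − 0.7494 = 0.1416.

Δ = 0.142c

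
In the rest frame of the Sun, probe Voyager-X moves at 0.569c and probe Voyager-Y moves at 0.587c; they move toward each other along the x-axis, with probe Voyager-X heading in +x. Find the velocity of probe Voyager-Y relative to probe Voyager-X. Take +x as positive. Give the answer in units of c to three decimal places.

-0.867c

β_A = 0.569, β_B = -0.587.
Transform to A's frame with the inverse velocity-addition law: u' = (u − v)/(1 − uv/c²), taking u = β_B and v = β_A.
u' = (-0.587 − 0.569) / (1 − (0.569)(-0.587)) = -1.1560/1.3340 = -0.8666.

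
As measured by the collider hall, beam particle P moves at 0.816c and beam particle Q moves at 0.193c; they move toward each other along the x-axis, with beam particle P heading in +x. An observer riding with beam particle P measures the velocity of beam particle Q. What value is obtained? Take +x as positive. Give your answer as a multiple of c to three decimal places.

-0.872c

β_A = 0.816, β_B = -0.193.
Transform to A's frame with the inverse velocity-addition law: u' = (u − v)/(1 − uv/c²), taking u = β_B and v = β_A.
u' = (-0.193 − 0.816) / (1 − (0.816)(-0.193)) = -1.0090/1.1575 = -0.8717.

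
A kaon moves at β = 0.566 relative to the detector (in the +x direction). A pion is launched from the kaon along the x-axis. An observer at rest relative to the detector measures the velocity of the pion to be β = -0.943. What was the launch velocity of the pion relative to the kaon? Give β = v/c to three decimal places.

Invert the composition law: u' = (u − v)/(1 − uv/c²).
u' = (-0.943 − 0.566) / (1 − (-0.943)(0.566)) = -1.5090/1.5337 = -0.9839.

β = -0.984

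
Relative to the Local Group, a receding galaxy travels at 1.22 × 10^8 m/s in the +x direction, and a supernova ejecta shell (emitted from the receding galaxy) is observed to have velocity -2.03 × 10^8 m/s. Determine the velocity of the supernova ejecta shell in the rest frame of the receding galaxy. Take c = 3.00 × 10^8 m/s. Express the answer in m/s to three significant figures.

-2.55 × 10^8 m/s

v = 0.407c, u = -0.677c.
Invert the composition law: u' = (u − v)/(1 − uv/c²).
u' = (-0.677 − 0.407) / (1 − (-0.677)(0.407)) = -1.0833/1.2752 = -0.8496.
u' = -0.8496 × 3.00 × 10^8 m/s.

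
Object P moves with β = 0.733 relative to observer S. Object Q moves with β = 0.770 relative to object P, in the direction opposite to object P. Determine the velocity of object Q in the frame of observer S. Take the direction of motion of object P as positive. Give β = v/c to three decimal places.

With v = 0.733 and u' = -0.770 (in units of c),
u = (u' + v)/(1 + u'v/c²):
u = (-0.770 + 0.733) / (1 + (-0.770)·0.733) = -0.0370/0.4356 = -0.0849
(Galilean addition would give -0.037c.)

β = -0.085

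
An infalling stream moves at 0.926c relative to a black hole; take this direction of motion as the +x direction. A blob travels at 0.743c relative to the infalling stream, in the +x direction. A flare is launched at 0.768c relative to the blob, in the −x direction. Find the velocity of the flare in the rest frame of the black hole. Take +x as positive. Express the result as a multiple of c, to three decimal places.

Apply u = (u' + v)/(1 + u'v/c²) successively, working outward toward the black hole.
Start: velocity of the infalling stream relative to the black hole = 0.9260c.
Compose with the blob (u' = 0.743 in the infalling stream frame): u_1 = (0.743 + 0.926) / (1 + 0.743·0.926) = 1.6690/1.6880 = 0.9887.
Compose with the flare (u' = -0.768 in the blob frame): u_2 = (-0.768 + 0.989) / (1 + (-0.768)·0.989) = 0.2207/0.2407 = 0.9172.

+0.917c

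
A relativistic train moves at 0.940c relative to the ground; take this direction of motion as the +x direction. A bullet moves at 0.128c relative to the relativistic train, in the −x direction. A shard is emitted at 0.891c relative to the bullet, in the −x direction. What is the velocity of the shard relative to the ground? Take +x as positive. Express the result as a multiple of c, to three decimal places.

+0.181c

Apply u = (u' + v)/(1 + u'v/c²) successively, working outward toward the ground.
Start: velocity of the relativistic train relative to the ground = 0.9400c.
Compose with the bullet (u' = -0.128 in the relativistic train frame): u_1 = (-0.128 + 0.940) / (1 + (-0.128)·0.940) = 0.8120/0.8797 = 0.9231.
Compose with the shard (u' = -0.891 in the bullet frame): u_2 = (-0.891 + 0.923) / (1 + (-0.891)·0.923) = 0.0321/0.1776 = 0.1806.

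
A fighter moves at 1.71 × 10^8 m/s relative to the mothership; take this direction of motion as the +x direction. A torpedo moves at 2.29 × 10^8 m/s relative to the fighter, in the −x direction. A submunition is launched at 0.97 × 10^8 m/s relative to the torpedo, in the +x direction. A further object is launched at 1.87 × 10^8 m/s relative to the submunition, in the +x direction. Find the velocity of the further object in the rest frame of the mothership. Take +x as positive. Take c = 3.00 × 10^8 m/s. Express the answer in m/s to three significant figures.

+1.83 × 10^8 m/s

Apply u = (u' + v)/(1 + u'v/c²) successively, working outward toward the mothership.
(Dividing each given speed by c = 3.00 × 10^8 m/s to work in units of c.)
Start: velocity of the fighter relative to the mothership = 0.5700c.
Compose with the torpedo (u' = -0.763 in the fighter frame): u_1 = (-0.763 + 0.570) / (1 + (-0.763)·0.570) = -0.1933/0.5649 = -0.3422.
Compose with the submunition (u' = 0.323 in the torpedo frame): u_2 = (0.323 + (-0.342)) / (1 + 0.323·(-0.342)) = -0.0189/0.8893 = -0.0213.
Compose with the further object (u' = 0.623 in the submunition frame): u_3 = (0.623 + (-0.021)) / (1 + 0.623·(-0.021)) = 0.6021/0.9867 = 0.6102.
So u = 0.6102 × 3.00 × 10^8 m/s.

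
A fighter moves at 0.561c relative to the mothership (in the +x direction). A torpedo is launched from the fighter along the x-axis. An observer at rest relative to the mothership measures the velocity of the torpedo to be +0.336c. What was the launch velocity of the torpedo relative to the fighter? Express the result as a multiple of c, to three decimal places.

-0.277c

Invert the composition law: u' = (u − v)/(1 − uv/c²).
u' = (0.336 − 0.561) / (1 − (0.336)(0.561)) = -0.2250/0.8115 = -0.2773.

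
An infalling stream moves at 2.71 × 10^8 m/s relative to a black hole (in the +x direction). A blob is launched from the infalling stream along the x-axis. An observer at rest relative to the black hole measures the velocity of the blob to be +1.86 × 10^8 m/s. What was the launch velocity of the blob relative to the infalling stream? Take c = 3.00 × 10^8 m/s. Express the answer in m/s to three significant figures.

v = 0.903c, u = 0.620c.
Invert the composition law: u' = (u − v)/(1 − uv/c²).
u' = (0.620 − 0.903) / (1 − (0.620)(0.903)) = -0.2833/0.4399 = -0.6440.
u' = -0.6440 × 3.00 × 10^8 m/s.

-1.93 × 10^8 m/s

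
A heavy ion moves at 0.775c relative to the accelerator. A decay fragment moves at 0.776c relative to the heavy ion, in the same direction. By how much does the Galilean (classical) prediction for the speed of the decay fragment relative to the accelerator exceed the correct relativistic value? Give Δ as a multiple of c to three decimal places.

Galilean: u_cl = 0.776 + 0.775 = 1.5510.
Relativistic: u_rel = (0.776 + 0.775) / (1 + 0.776·0.775) = 1.5510/1.6014 = 0.9685.
Δ = 1.5510 − 0.9685 = 0.5825.
(The classical prediction exceeds c; the relativistic result does not.)

Δ = 0.582c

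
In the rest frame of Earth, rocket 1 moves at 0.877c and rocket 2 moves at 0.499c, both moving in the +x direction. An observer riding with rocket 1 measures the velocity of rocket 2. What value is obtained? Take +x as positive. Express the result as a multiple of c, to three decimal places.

β_A = 0.877, β_B = 0.499.
Transform to A's frame with the inverse velocity-addition law: u' = (u − v)/(1 − uv/c²), taking u = β_B and v = β_A.
u' = (0.499 − 0.877) / (1 − (0.877)(0.499)) = -0.3780/0.5624 = -0.6721.

-0.672c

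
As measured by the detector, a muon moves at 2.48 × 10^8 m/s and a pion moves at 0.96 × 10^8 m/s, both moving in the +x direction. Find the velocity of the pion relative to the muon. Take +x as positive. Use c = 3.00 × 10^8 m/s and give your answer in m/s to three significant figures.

-2.07 × 10^8 m/s

β_A = 0.827, β_B = 0.320 (dividing each by c = 3.00 × 10^8 m/s).
Transform to A's frame with the inverse velocity-addition law: u' = (u − v)/(1 − uv/c²), taking u = β_B and v = β_A.
u' = (0.320 − 0.827) / (1 − (0.827)(0.320)) = -0.5067/0.7355 = -0.6889.
u' = -0.6889 × 3.00 × 10^8 m/s.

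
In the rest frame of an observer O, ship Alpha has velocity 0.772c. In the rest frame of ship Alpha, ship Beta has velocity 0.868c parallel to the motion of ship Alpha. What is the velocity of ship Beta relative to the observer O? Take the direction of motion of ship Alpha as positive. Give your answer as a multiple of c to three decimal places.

0.982c

With v = 0.772 and u' = 0.868 (in units of c),
u = (u' + v)/(1 + u'v/c²):
u = (0.868 + 0.772) / (1 + 0.868·0.772) = 1.6400/1.6701 = 0.9820
(Galilean addition would give +1.640c, exceeding c.)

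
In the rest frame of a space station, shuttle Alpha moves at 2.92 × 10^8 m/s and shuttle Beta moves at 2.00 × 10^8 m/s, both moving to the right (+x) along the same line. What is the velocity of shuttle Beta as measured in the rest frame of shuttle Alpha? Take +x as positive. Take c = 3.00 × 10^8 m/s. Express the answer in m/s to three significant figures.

-2.62 × 10^8 m/s

β_A = 0.973, β_B = 0.667 (dividing each by c = 3.00 × 10^8 m/s).
Transform to A's frame with the inverse velocity-addition law: u' = (u − v)/(1 − uv/c²), taking u = β_B and v = β_A.
u' = (0.667 − 0.973) / (1 − (0.973)(0.667)) = -0.3067/0.3511 = -0.8734.
u' = -0.8734 × 3.00 × 10^8 m/s.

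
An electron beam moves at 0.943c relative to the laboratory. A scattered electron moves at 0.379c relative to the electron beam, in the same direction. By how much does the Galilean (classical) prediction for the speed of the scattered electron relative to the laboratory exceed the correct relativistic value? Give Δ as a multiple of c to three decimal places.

Δ = 0.348c

Galilean: u_cl = 0.379 + 0.943 = 1.3220.
Relativistic: u_rel = (0.379 + 0.943) / (1 + 0.379·0.943) = 1.3220/1.3574 = 0.9739.
Δ = 1.3220 − 0.9739 = 0.3481.
(The classical prediction exceeds c; the relativistic result does not.)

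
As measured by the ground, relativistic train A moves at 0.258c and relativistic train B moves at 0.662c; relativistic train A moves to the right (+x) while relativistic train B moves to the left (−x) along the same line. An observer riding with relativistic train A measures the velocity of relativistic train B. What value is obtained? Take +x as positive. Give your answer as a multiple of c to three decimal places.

β_A = 0.258, β_B = -0.662.
Transform to A's frame with the inverse velocity-addition law: u' = (u − v)/(1 − uv/c²), taking u = β_B and v = β_A.
u' = (-0.662 − 0.258) / (1 − (0.258)(-0.662)) = -0.9200/1.1708 = -0.7858.

-0.786c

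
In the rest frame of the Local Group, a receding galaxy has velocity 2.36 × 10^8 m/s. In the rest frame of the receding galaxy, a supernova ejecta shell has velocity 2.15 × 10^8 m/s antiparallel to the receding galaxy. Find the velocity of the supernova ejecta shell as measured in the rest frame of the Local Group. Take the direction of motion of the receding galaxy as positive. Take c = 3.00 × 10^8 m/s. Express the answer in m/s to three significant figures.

+4.81 × 10^7 m/s

In units of c (dividing by 3.00 × 10^8 m/s): v = 0.787, u' = -0.717.
u = (u' + v)/(1 + u'v/c²):
u = (-0.717 + 0.787) / (1 + (-0.717)·0.787) = 0.0700/0.4362 = 0.1605
Converting back: u = 0.1605 × 3.00 × 10^8 m/s.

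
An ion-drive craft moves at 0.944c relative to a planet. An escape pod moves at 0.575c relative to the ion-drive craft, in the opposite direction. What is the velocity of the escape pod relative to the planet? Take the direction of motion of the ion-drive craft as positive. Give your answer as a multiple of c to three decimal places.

+0.807c

With v = 0.944 and u' = -0.575 (in units of c),
u = (u' + v)/(1 + u'v/c²):
u = (-0.575 + 0.944) / (1 + (-0.575)·0.944) = 0.3690/0.4572 = 0.8071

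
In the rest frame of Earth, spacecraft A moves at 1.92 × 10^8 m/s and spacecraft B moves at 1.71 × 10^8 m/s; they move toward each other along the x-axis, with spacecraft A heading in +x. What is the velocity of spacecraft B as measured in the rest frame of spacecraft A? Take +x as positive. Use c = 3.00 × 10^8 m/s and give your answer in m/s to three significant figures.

-2.66 × 10^8 m/s

β_A = 0.640, β_B = -0.570 (dividing each by c = 3.00 × 10^8 m/s).
Transform to A's frame with the inverse velocity-addition law: u' = (u − v)/(1 − uv/c²), taking u = β_B and v = β_A.
u' = (-0.570 − 0.640) / (1 − (0.640)(-0.570)) = -1.2100/1.3648 = -0.8866.
u' = -0.8866 × 3.00 × 10^8 m/s.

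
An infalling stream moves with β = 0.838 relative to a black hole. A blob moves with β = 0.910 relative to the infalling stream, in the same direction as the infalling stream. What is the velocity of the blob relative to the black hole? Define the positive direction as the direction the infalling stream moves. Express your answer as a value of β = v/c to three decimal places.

With v = 0.838 and u' = 0.910 (in units of c),
u = (u' + v)/(1 + u'v/c²):
u = (0.910 + 0.838) / (1 + 0.910·0.838) = 1.7480/1.7626 = 0.9917

β = 0.992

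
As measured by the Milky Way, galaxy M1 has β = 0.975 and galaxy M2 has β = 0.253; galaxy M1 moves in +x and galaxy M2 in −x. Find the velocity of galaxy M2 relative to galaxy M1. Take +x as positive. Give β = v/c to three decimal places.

β = -0.985

β_A = 0.975, β_B = -0.253.
Transform to A's frame with the inverse velocity-addition law: u' = (u − v)/(1 − uv/c²), taking u = β_B and v = β_A.
u' = (-0.253 − 0.975) / (1 − (0.975)(-0.253)) = -1.2280/1.2467 = -0.9850.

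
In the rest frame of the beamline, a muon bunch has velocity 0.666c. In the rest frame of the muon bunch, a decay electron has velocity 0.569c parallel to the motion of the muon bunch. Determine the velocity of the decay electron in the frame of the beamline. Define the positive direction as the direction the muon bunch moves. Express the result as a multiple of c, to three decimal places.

0.896c

With v = 0.666 and u' = 0.569 (in units of c),
u = (u' + v)/(1 + u'v/c²):
u = (0.569 + 0.666) / (1 + 0.569·0.666) = 1.2350/1.3790 = 0.8956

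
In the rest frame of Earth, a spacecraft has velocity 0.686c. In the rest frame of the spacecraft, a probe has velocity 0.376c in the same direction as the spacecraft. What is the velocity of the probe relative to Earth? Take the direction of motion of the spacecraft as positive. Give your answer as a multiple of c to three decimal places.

With v = 0.686 and u' = 0.376 (in units of c),
u = (u' + v)/(1 + u'v/c²):
u = (0.376 + 0.686) / (1 + 0.376·0.686) = 1.0620/1.2579 = 0.8442
(Galilean addition would give +1.062c, exceeding c.)

0.844c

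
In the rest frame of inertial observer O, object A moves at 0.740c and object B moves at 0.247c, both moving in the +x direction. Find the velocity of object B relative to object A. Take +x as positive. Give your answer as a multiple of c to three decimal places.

-0.603c

β_A = 0.740, β_B = 0.247.
Transform to A's frame with the inverse velocity-addition law: u' = (u − v)/(1 − uv/c²), taking u = β_B and v = β_A.
u' = (0.247 − 0.740) / (1 − (0.740)(0.247)) = -0.4930/0.8172 = -0.6033.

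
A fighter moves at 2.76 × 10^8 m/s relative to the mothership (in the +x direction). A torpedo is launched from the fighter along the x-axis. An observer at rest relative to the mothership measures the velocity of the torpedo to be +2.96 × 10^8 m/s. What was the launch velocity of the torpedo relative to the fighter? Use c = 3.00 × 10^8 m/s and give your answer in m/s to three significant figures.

v = 0.920c, u = 0.987c.
Invert the composition law: u' = (u − v)/(1 − uv/c²).
u' = (0.987 − 0.920) / (1 − (0.987)(0.920)) = 0.0667/0.0923 = 0.7225.
u' = 0.7225 × 3.00 × 10^8 m/s.

+2.17 × 10^8 m/s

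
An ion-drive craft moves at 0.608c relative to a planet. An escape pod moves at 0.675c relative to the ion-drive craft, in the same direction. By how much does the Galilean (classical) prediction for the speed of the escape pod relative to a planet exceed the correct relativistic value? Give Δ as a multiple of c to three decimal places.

Galilean: u_cl = 0.675 + 0.608 = 1.2830.
Relativistic: u_rel = (0.675 + 0.608) / (1 + 0.675·0.608) = 1.2830/1.4104 = 0.9097.
Δ = 1.2830 − 0.9097 = 0.3733.
(The classical prediction exceeds c; the relativistic result does not.)

Δ = 0.373c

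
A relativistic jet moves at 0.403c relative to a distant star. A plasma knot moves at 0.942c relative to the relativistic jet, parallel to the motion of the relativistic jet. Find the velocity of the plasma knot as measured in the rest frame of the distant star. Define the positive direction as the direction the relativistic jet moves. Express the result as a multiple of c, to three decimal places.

0.975c

With v = 0.403 and u' = 0.942 (in units of c),
u = (u' + v)/(1 + u'v/c²):
u = (0.942 + 0.403) / (1 + 0.942·0.403) = 1.3450/1.3796 = 0.9749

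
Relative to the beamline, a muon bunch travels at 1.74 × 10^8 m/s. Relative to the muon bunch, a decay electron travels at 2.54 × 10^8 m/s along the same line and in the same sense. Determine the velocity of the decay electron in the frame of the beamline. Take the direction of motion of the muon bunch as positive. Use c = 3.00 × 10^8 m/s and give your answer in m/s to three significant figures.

In units of c (dividing by 3.00 × 10^8 m/s): v = 0.580, u' = 0.847.
u = (u' + v)/(1 + u'v/c²):
u = (0.847 + 0.580) / (1 + 0.847·0.580) = 1.4267/1.4911 = 0.9568
Converting back: u = 0.9568 × 3.00 × 10^8 m/s.

2.87 × 10^8 m/s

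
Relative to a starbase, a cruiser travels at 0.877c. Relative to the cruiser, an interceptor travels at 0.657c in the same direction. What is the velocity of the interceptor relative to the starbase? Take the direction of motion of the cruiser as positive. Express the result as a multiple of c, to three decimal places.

0.973c

With v = 0.877 and u' = 0.657 (in units of c),
u = (u' + v)/(1 + u'v/c²):
u = (0.657 + 0.877) / (1 + 0.657·0.877) = 1.5340/1.5762 = 0.9732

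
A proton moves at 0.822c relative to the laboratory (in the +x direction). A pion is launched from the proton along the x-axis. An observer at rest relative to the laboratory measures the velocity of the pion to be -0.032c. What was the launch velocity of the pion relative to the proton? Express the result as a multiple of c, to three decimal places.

-0.832c

Invert the composition law: u' = (u − v)/(1 − uv/c²).
u' = (-0.032 − 0.822) / (1 − (-0.032)(0.822)) = -0.8540/1.0263 = -0.8321.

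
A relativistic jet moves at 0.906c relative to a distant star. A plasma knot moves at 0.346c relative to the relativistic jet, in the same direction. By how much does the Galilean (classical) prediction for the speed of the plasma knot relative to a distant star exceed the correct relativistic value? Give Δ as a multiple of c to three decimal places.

Δ = 0.299c

Galilean: u_cl = 0.346 + 0.906 = 1.2520.
Relativistic: u_rel = (0.346 + 0.906) / (1 + 0.346·0.906) = 1.2520/1.3135 = 0.9532.
Δ = 1.2520 − 0.9532 = 0.2988.
(The classical prediction exceeds c; the relativistic result does not.)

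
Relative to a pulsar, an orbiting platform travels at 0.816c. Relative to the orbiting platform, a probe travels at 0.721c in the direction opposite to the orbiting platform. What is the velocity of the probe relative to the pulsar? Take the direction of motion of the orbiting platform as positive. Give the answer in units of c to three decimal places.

+0.231c

With v = 0.816 and u' = -0.721 (in units of c),
u = (u' + v)/(1 + u'v/c²):
u = (-0.721 + 0.816) / (1 + (-0.721)·0.816) = 0.0950/0.4117 = 0.2308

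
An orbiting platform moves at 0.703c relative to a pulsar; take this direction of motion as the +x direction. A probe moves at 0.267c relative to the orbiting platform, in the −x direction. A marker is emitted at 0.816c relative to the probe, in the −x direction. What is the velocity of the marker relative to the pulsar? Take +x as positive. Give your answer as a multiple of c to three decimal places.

-0.497c

Apply u = (u' + v)/(1 + u'v/c²) successively, working outward toward the pulsar.
Start: velocity of the orbiting platform relative to the pulsar = 0.7030c.
Compose with the probe (u' = -0.267 in the orbiting platform frame): u_1 = (-0.267 + 0.703) / (1 + (-0.267)·0.703) = 0.4360/0.8123 = 0.5367.
Compose with the marker (u' = -0.816 in the probe frame): u_2 = (-0.816 + 0.537) / (1 + (-0.816)·0.537) = -0.2793/0.5620 = -0.4969.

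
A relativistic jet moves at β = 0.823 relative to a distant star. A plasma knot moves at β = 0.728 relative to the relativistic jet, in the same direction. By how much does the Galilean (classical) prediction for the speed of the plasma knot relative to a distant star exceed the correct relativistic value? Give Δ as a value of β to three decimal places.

Δ = 0.581

Galilean: u_cl = 0.728 + 0.823 = 1.5510.
Relativistic: u_rel = (0.728 + 0.823) / (1 + 0.728·0.823) = 1.5510/1.5991 = 0.9699.
Δ = 1.5510 − 0.9699 = 0.5811.
(The classical prediction exceeds c; the relativistic result does not.)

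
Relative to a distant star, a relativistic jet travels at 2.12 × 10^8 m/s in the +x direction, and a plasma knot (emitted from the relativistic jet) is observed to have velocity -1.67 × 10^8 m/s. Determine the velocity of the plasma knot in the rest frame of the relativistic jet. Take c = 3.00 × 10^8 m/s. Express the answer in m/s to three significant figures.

-2.72 × 10^8 m/s

v = 0.707c, u = -0.557c.
Invert the composition law: u' = (u − v)/(1 − uv/c²).
u' = (-0.557 − 0.707) / (1 − (-0.557)(0.707)) = -1.2633/1.3934 = -0.9067.
u' = -0.9067 × 3.00 × 10^8 m/s.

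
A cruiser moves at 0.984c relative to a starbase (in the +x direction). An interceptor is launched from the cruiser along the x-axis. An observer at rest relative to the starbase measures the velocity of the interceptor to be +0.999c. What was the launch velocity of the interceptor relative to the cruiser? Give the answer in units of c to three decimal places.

+0.883c

Invert the composition law: u' = (u − v)/(1 − uv/c²).
u' = (0.999 − 0.984) / (1 − (0.999)(0.984)) = 0.0150/0.0170 = 0.8832.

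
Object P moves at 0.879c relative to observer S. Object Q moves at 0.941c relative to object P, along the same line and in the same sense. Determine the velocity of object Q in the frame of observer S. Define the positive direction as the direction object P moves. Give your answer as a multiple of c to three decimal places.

0.996c

With v = 0.879 and u' = 0.941 (in units of c),
u = (u' + v)/(1 + u'v/c²):
u = (0.941 + 0.879) / (1 + 0.941·0.879) = 1.8200/1.8271 = 0.9961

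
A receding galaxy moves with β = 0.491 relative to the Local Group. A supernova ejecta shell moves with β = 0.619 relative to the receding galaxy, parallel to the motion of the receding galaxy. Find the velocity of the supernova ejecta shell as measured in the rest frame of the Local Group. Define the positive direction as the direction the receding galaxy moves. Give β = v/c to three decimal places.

With v = 0.491 and u' = 0.619 (in units of c),
u = (u' + v)/(1 + u'v/c²):
u = (0.619 + 0.491) / (1 + 0.619·0.491) = 1.1100/1.3039 = 0.8513
(Galilean addition would give +1.110c, exceeding c.)

β = 0.851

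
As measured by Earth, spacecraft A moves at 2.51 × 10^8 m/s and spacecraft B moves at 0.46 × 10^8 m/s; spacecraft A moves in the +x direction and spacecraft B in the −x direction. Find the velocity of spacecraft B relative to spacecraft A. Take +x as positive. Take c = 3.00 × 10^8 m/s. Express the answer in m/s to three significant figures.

-2.63 × 10^8 m/s

β_A = 0.837, β_B = -0.153 (dividing each by c = 3.00 × 10^8 m/s).
Transform to A's frame with the inverse velocity-addition law: u' = (u − v)/(1 − uv/c²), taking u = β_B and v = β_A.
u' = (-0.153 − 0.837) / (1 − (0.837)(-0.153)) = -0.9900/1.1283 = -0.8774.
u' = -0.8774 × 3.00 × 10^8 m/s.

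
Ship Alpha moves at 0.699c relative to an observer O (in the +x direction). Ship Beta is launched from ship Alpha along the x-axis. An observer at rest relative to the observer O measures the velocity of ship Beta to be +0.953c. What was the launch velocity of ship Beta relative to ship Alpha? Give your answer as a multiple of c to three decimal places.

+0.761c

Invert the composition law: u' = (u − v)/(1 − uv/c²).
u' = (0.953 − 0.699) / (1 − (0.953)(0.699)) = 0.2540/0.3339 = 0.7608.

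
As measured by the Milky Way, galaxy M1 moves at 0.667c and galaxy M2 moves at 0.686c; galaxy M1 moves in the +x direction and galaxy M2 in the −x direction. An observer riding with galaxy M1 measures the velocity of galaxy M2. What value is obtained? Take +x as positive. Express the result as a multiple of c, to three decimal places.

β_A = 0.667, β_B = -0.686.
Transform to A's frame with the inverse velocity-addition law: u' = (u − v)/(1 − uv/c²), taking u = β_B and v = β_A.
u' = (-0.686 − 0.667) / (1 − (0.667)(-0.686)) = -1.3530/1.4576 = -0.9283.

-0.928c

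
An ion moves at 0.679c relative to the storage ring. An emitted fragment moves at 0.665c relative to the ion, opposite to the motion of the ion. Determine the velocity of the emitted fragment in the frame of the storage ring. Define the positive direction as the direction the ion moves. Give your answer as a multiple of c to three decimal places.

With v = 0.679 and u' = -0.665 (in units of c),
u = (u' + v)/(1 + u'v/c²):
u = (-0.665 + 0.679) / (1 + (-0.665)·0.679) = 0.0140/0.5485 = 0.0255
(Galilean addition would give +0.014c.)

+0.026c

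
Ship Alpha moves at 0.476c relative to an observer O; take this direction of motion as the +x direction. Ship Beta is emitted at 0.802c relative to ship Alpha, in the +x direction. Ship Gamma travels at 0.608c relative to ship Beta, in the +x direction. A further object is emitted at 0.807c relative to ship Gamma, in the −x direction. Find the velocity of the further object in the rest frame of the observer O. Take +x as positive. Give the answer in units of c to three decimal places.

+0.836c

Apply u = (u' + v)/(1 + u'v/c²) successively, working outward toward the observer O.
Start: velocity of ship Alpha relative to the observer O = 0.4760c.
Compose with ship Beta (u' = 0.802 in ship Alpha frame): u_1 = (0.802 + 0.476) / (1 + 0.802·0.476) = 1.2780/1.3818 = 0.9249.
Compose with ship Gamma (u' = 0.608 in ship Beta frame): u_2 = (0.608 + 0.925) / (1 + 0.608·0.925) = 1.5329/1.5623 = 0.9812.
Compose with the further object (u' = -0.807 in ship Gamma frame): u_3 = (-0.807 + 0.981) / (1 + (-0.807)·0.981) = 0.1742/0.2082 = 0.8365.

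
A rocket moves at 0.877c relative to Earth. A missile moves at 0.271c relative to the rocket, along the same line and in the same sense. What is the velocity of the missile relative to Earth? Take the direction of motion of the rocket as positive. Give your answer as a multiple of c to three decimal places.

0.928c

With v = 0.877 and u' = 0.271 (in units of c),
u = (u' + v)/(1 + u'v/c²):
u = (0.271 + 0.877) / (1 + 0.271·0.877) = 1.1480/1.2377 = 0.9276
(Galilean addition would give +1.148c, exceeding c.)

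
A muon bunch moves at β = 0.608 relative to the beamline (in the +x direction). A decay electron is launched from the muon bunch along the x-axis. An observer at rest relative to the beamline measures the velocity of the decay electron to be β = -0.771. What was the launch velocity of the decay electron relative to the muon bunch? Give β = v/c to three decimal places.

Invert the composition law: u' = (u − v)/(1 − uv/c²).
u' = (-0.771 − 0.608) / (1 − (-0.771)(0.608)) = -1.3790/1.4688 = -0.9389.

β = -0.939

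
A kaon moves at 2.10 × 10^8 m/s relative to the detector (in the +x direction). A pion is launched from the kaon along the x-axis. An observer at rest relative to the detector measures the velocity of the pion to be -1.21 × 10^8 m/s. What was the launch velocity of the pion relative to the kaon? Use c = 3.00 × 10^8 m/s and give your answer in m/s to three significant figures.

-2.58 × 10^8 m/s

v = 0.700c, u = -0.403c.
Invert the composition law: u' = (u − v)/(1 − uv/c²).
u' = (-0.403 − 0.700) / (1 − (-0.403)(0.700)) = -1.1033/1.2823 = -0.8604.
u' = -0.8604 × 3.00 × 10^8 m/s.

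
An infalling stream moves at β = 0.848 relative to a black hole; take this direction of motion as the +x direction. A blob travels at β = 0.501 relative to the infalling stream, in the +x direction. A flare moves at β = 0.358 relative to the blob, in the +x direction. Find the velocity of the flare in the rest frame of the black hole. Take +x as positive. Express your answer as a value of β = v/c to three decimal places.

β = 0.974

Apply u = (u' + v)/(1 + u'v/c²) successively, working outward toward the black hole.
Start: velocity of the infalling stream relative to the black hole = 0.8480c.
Compose with the blob (u' = 0.501 in the infalling stream frame): u_1 = (0.501 + 0.848) / (1 + 0.501·0.848) = 1.3490/1.4248 = 0.9468.
Compose with the flare (u' = 0.358 in the blob frame): u_2 = (0.358 + 0.947) / (1 + 0.358·0.947) = 1.3048/1.3389 = 0.9745.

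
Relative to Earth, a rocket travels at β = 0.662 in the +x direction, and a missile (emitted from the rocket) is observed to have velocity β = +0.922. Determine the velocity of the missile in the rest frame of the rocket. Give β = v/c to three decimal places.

β = +0.667

Invert the composition law: u' = (u − v)/(1 − uv/c²).
u' = (0.922 − 0.662) / (1 − (0.922)(0.662)) = 0.2600/0.3896 = 0.6673.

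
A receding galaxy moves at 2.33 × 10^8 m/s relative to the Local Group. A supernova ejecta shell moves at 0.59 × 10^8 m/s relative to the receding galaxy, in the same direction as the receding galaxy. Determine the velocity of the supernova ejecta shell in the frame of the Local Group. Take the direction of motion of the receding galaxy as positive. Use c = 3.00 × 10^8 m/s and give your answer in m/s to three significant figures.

2.53 × 10^8 m/s

In units of c (dividing by 3.00 × 10^8 m/s): v = 0.777, u' = 0.197.
u = (u' + v)/(1 + u'v/c²):
u = (0.197 + 0.777) / (1 + 0.197·0.777) = 0.9733/1.1527 = 0.8444
(Galilean addition would give +0.973c.)
Converting back: u = 0.8444 × 3.00 × 10^8 m/s.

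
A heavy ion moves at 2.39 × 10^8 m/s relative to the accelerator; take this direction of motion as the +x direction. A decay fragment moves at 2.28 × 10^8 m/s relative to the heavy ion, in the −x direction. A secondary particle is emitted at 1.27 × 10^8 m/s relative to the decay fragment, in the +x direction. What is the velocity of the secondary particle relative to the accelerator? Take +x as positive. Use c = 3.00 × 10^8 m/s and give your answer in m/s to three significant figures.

Apply u = (u' + v)/(1 + u'v/c²) successively, working outward toward the accelerator.
(Dividing each given speed by c = 3.00 × 10^8 m/s to work in units of c.)
Start: velocity of the heavy ion relative to the accelerator = 0.7967c.
Compose with the decay fragment (u' = -0.760 in the heavy ion frame): u_1 = (-0.760 + 0.797) / (1 + (-0.760)·0.797) = 0.0367/0.3945 = 0.0929.
Compose with the secondary particle (u' = 0.423 in the decay fragment frame): u_2 = (0.423 + 0.093) / (1 + 0.423·0.093) = 0.5163/1.0393 = 0.4967.
So u = 0.4967 × 3.00 × 10^8 m/s.

+1.49 × 10^8 m/s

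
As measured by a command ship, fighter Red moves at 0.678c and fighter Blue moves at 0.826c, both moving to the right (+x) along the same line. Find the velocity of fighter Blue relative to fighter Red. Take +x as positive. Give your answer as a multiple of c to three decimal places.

β_A = 0.678, β_B = 0.826.
Transform to A's frame with the inverse velocity-addition law: u' = (u − v)/(1 − uv/c²), taking u = β_B and v = β_A.
u' = (0.826 − 0.678) / (1 − (0.678)(0.826)) = 0.1480/0.4400 = 0.3364.

+0.336c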